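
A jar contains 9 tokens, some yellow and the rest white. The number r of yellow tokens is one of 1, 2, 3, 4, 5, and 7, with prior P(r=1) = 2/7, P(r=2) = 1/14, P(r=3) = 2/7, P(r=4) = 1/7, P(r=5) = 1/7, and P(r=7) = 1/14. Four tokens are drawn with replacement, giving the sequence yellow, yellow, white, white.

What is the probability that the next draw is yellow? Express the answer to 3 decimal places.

For each hypothesis, P(data | H) works out to: P(data | r = 1) = (1/9)(1/9)(8/9)(8/9) = 0.0097546; P(data | r = 2) = (2/9)(2/9)(7/9)(7/9) = 0.029873; P(data | r = 3) = (3/9)(3/9)(6/9)(6/9) = 0.049383; P(data | r = 4) = (4/9)(4/9)(5/9)(5/9) = 0.060966; P(data | r = 5) = (5/9)(5/9)(4/9)(4/9) = 0.060966; P(data | r = 7) = (7/9)(7/9)(2/9)(2/9) = 0.029873.
The prior-weighted likelihoods are 2/7 · 0.0097546 = 0.002787, 1/14 · 0.029873 = 0.0021338, 2/7 · 0.049383 = 0.014109, 1/7 · 0.060966 = 0.0087095, 1/7 · 0.060966 = 0.0087095, 1/14 · 0.029873 = 0.0021338; these sum to 0.038583.
Dividing through by the total gives posterior P(r = 1 | data) = 0.072235, P(r = 2 | data) = 0.055305, P(r = 3 | data) = 0.36569, P(r = 4 | data) = 0.22573, P(r = 5 | data) = 0.22573, P(r = 7 | data) = 0.055305.
Averaging over the posterior, P(yellow next | data) = (1/9)(0.072235) + (2/9)(0.055305) + (1/3)(0.36569) + (4/9)(0.22573) + (5/9)(0.22573) + (7/9)(0.055305) = 0.41096.

0.411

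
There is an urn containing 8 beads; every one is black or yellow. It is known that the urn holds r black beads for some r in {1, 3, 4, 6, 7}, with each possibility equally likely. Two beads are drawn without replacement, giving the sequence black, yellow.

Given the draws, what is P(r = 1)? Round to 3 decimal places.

Compute the likelihood of the observed sequence for each case: P(data | r = 1) = (1/8)(7/7) = 1/8; P(data | r = 3) = (3/8)(5/7) = 15/56; P(data | r = 4) = (4/8)(4/7) = 2/7; P(data | r = 6) = (6/8)(2/7) = 3/14; P(data | r = 7) = (7/8)(1/7) = 1/8.
Multiplying each by its prior: 1/5 · 1/8 = 1/40, 1/5 · 15/56 = 3/56, 1/5 · 2/7 = 2/35, 1/5 · 3/14 = 3/70, 1/5 · 1/8 = 1/40; summing to 57/280.
Therefore the posterior P(r = 1 | data) = (1/40) / (57/280) = 7/57.

0.123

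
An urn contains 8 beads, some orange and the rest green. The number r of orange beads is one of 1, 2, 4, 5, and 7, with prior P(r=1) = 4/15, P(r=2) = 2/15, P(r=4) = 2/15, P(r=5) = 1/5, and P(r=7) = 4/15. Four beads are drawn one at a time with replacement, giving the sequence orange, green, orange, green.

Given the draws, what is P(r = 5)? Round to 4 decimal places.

Under each hypothesis, the probability of the observed sequence is: P(data | r = 1) = (1/8)(7/8)(1/8)(7/8) = 0.011963; P(data | r = 2) = (2/8)(6/8)(2/8)(6/8) = 0.035156; P(data | r = 4) = (4/8)(4/8)(4/8)(4/8) = 0.0625; P(data | r = 5) = (5/8)(3/8)(5/8)(3/8) = 0.054932; P(data | r = 7) = (7/8)(1/8)(7/8)(1/8) = 0.011963.
Multiplying each by its prior: 4/15 · 0.011963 = 0.0031901, 2/15 · 0.035156 = 0.0046875, 2/15 · 0.0625 = 0.0083333, 1/5 · 0.054932 = 0.010986, 4/15 · 0.011963 = 0.0031901; these sum to 0.030387.
So P(r = 5 | data) = (0.010986) / (0.030387) = 0.36154.

0.3615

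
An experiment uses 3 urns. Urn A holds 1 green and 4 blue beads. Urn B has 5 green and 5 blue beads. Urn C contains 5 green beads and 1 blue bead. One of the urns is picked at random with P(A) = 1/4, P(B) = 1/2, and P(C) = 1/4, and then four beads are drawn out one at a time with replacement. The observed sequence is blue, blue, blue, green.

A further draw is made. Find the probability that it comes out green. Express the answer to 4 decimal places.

0.3727

Under each hypothesis, the probability of the observed sequence is: P(data | urn A) = (4/5)(4/5)(4/5)(1/5) = 0.1024; P(data | urn B) = (5/10)(5/10)(5/10)(5/10) = 0.0625; P(data | urn C) = (1/6)(1/6)(1/6)(5/6) = 0.003858.
Multiplying each by its prior: 1/4 · 0.1024 = 0.0256, 1/2 · 0.0625 = 0.03125, 1/4 · 0.003858 = 0.00096451; with total 0.057815.
Dividing through by the total gives posterior P(urn A | data) = 0.4428, P(urn B | data) = 0.54052, P(urn C | data) = 0.016683.
Averaging over the posterior, P(green next | data) = (1/5)(0.4428) + (1/2)(0.54052) + (5/6)(0.016683) = 0.37272.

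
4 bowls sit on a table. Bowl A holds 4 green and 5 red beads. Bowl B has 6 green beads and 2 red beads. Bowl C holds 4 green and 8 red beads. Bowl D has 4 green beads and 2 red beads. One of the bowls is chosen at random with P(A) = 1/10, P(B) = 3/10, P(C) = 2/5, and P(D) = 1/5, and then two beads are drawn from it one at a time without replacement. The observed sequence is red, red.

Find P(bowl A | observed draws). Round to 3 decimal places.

0.125

The likelihood of the observed sequence under each hypothesis: P(data | bowl A) = (5/9)(4/8) = 0.27778; P(data | bowl B) = (2/8)(1/7) = 0.035714; P(data | bowl C) = (8/12)(7/11) = 0.42424; P(data | bowl D) = (2/6)(1/5) = 0.066667.
Weighting by the prior gives 1/10 · 0.27778 = 0.027778, 3/10 · 0.035714 = 0.010714, 2/5 · 0.42424 = 0.1697, 1/5 · 0.066667 = 0.013333; these sum to 0.22152.
So P(bowl A | data) = (0.027778) / (0.22152) = 0.12539.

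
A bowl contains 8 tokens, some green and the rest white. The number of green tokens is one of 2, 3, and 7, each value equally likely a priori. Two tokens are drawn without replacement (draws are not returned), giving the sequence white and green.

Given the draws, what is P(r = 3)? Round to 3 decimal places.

Under each hypothesis, the probability of the observed sequence is: P(data | r = 2) = (6/8)(2/7) = 3/14; P(data | r = 3) = (5/8)(3/7) = 15/56; P(data | r = 7) = (1/8)(7/7) = 1/8.
Weighting by the prior gives 1/3 · 3/14 = 1/14, 1/3 · 15/56 = 5/56, 1/3 · 1/8 = 1/24; summing to 17/84.
Therefore the posterior P(r = 3 | data) = (5/56) / (17/84) = 15/34.

0.441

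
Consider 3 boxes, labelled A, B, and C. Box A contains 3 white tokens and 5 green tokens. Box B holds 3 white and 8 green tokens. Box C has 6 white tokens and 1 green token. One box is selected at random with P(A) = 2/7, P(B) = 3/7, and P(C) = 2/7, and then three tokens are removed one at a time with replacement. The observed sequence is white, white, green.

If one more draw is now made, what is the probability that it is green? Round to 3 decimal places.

0.471

Compute the likelihood of the observed sequence for each case: P(data | box A) = (3/8)(3/8)(5/8) = 0.087891; P(data | box B) = (3/11)(3/11)(8/11) = 0.054095; P(data | box C) = (6/7)(6/7)(1/7) = 0.10496.
Multiplying each by its prior: 2/7 · 0.087891 = 0.025112, 3/7 · 0.054095 = 0.023183, 2/7 · 0.10496 = 0.029988; these sum to 0.078283.
Normalising, the posterior is P(box A | data) = 0.32078, P(box B | data) = 0.29615, P(box C | data) = 0.38307.
The predictive probability is P(green next | data) = (5/8)(0.32078) + (8/11)(0.29615) + (1/7)(0.38307) = 0.47059.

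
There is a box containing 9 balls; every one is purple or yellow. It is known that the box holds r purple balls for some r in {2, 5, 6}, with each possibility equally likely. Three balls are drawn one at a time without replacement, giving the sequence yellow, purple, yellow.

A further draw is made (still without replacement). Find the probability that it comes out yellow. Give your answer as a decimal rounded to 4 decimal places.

The likelihood of the observed sequence under each hypothesis: P(data | r = 2) = (7/9)(2/8)(6/7) = 1/6; P(data | r = 5) = (4/9)(5/8)(3/7) = 5/42; P(data | r = 6) = (3/9)(6/8)(2/7) = 1/14.
The prior-weighted likelihoods are 1/3 · 1/6 = 1/18, 1/3 · 5/42 = 5/126, 1/3 · 1/14 = 1/42; these sum to 5/42.
The posterior is then P(r = 2 | data) = 7/15, P(r = 5 | data) = 1/3, P(r = 6 | data) = 1/5.
Averaging over the posterior, P(yellow next | data) = (5/6)(7/15) + (1/3)(1/3) + (1/6)(1/5) = 8/15.

0.5333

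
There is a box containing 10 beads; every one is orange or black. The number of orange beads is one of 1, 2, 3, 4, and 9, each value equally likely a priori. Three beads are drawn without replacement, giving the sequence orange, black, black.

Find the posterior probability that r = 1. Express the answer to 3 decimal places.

0.167

Under each hypothesis, the probability of the observed sequence is: P(data | r = 1) = (1/10)(9/9)(8/8) = 1/10; P(data | r = 2) = (2/10)(8/9)(7/8) = 7/45; P(data | r = 3) = (3/10)(7/9)(6/8) = 7/40; P(data | r = 4) = (4/10)(6/9)(5/8) = 1/6; P(data | r = 9) = (9/10)(1/9)(0/8) = 0.
Weighting by the prior gives 1/5 · 1/10 = 1/50, 1/5 · 7/45 = 7/225, 1/5 · 7/40 = 7/200, 1/5 · 1/6 = 1/30, 1/5 · 0 = 0; with total 43/360.
Hence P(r = 1 | data) = (1/50) / (43/360) = 36/215.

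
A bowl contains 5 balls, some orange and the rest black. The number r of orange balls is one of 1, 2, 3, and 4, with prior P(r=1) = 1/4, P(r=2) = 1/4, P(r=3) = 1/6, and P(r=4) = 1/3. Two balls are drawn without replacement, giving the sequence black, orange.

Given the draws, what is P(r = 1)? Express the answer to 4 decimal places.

0.2069

Under each hypothesis, the probability of the observed sequence is: P(data | r = 1) = (4/5)(1/4) = 1/5; P(data | r = 2) = (3/5)(2/4) = 3/10; P(data | r = 3) = (2/5)(3/4) = 3/10; P(data | r = 4) = (1/5)(4/4) = 1/5.
Multiplying each by its prior: 1/4 · 1/5 = 1/20, 1/4 · 3/10 = 3/40, 1/6 · 3/10 = 1/20, 1/3 · 1/5 = 1/15; summing to 29/120.
Hence P(r = 1 | data) = (1/20) / (29/120) = 6/29.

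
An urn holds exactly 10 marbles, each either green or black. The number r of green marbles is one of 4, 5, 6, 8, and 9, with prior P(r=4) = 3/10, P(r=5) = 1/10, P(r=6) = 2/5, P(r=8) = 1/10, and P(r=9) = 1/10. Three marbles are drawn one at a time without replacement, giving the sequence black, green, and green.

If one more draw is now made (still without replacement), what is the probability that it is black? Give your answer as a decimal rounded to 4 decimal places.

0.4420

For each hypothesis, P(data | H) works out to: P(data | r = 4) = (6/10)(4/9)(3/8) = 1/10; P(data | r = 5) = (5/10)(5/9)(4/8) = 5/36; P(data | r = 6) = (4/10)(6/9)(5/8) = 1/6; P(data | r = 8) = (2/10)(8/9)(7/8) = 7/45; P(data | r = 9) = (1/10)(9/9)(8/8) = 1/10.
The prior-weighted likelihoods are 3/10 · 1/10 = 3/100, 1/10 · 5/36 = 1/72, 2/5 · 1/6 = 1/15, 1/10 · 7/45 = 7/450, 1/10 · 1/10 = 1/100; these sum to 49/360.
Normalising, the posterior is P(r = 4 | data) = 0.22041, P(r = 5 | data) = 0.10204, P(r = 6 | data) = 0.4898, P(r = 8 | data) = 0.11429, P(r = 9 | data) = 0.073469.
The predictive probability is P(black next | data) = (5/7)(0.22041) + (4/7)(0.10204) + (3/7)(0.4898) + (1/7)(0.11429) + (0)(0.073469) = 0.44198.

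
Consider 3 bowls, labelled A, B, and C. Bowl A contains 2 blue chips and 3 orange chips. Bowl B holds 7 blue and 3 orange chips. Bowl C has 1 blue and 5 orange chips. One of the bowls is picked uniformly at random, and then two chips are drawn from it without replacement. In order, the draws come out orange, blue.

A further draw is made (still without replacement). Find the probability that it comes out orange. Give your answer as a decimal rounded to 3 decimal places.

0.607

The likelihood of the observed sequence under each hypothesis: P(data | bowl A) = (3/5)(2/4) = 3/10; P(data | bowl B) = (3/10)(7/9) = 7/30; P(data | bowl C) = (5/6)(1/5) = 1/6.
Multiplying each by its prior: 1/3 · 3/10 = 1/10, 1/3 · 7/30 = 7/90, 1/3 · 1/6 = 1/18; summing to 7/30.
Dividing through by the total gives posterior P(bowl A | data) = 3/7, P(bowl B | data) = 1/3, P(bowl C | data) = 5/21.
Averaging over the posterior, P(orange next | data) = (2/3)(3/7) + (1/4)(1/3) + (1)(5/21) = 17/28.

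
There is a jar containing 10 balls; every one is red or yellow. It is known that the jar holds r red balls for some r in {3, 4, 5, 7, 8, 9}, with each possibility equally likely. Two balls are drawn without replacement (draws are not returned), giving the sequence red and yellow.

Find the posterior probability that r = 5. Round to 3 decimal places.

0.216

For each hypothesis, P(data | H) works out to: P(data | r = 3) = (3/10)(7/9) = 7/30; P(data | r = 4) = (4/10)(6/9) = 4/15; P(data | r = 5) = (5/10)(5/9) = 5/18; P(data | r = 7) = (7/10)(3/9) = 7/30; P(data | r = 8) = (8/10)(2/9) = 8/45; P(data | r = 9) = (9/10)(1/9) = 1/10.
The prior-weighted likelihoods are 1/6 · 7/30 = 7/180, 1/6 · 4/15 = 2/45, 1/6 · 5/18 = 5/108, 1/6 · 7/30 = 7/180, 1/6 · 8/45 = 4/135, 1/6 · 1/10 = 1/60; these sum to 29/135.
Therefore the posterior P(r = 5 | data) = (5/108) / (29/135) = 25/116.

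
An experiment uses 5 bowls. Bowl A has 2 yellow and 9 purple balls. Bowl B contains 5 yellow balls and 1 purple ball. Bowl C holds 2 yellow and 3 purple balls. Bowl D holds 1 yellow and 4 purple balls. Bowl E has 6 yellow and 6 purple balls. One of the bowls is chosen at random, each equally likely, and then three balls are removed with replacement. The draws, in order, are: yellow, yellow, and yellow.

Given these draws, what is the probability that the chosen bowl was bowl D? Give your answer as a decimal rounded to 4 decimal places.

For each hypothesis, P(data | H) works out to: P(data | bowl A) = (2/11)(2/11)(2/11) = 0.0060105; P(data | bowl B) = (5/6)(5/6)(5/6) = 0.5787; P(data | bowl C) = (2/5)(2/5)(2/5) = 0.064; P(data | bowl D) = (1/5)(1/5)(1/5) = 0.008; P(data | bowl E) = (6/12)(6/12)(6/12) = 0.125.
Weighting by the prior gives 1/5 · 0.0060105 = 0.0012021, 1/5 · 0.5787 = 0.11574, 1/5 · 0.064 = 0.0128, 1/5 · 0.008 = 0.0016, 1/5 · 0.125 = 0.025; summing to 0.15634.
Hence P(bowl D | data) = (0.0016) / (0.15634) = 0.010234.

0.0102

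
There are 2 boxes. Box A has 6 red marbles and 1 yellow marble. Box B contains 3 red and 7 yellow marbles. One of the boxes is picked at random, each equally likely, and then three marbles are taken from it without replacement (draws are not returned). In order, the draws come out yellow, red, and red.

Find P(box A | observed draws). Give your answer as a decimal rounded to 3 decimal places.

For each hypothesis, P(data | H) works out to: P(data | box A) = (1/7)(6/6)(5/5) = 0.14286; P(data | box B) = (7/10)(3/9)(2/8) = 0.058333.
Weighting by the prior gives 1/2 · 0.14286 = 0.071429, 1/2 · 0.058333 = 0.029167; these sum to 0.1006.
Hence P(box A | data) = (0.071429) / (0.1006) = 0.71006.

0.710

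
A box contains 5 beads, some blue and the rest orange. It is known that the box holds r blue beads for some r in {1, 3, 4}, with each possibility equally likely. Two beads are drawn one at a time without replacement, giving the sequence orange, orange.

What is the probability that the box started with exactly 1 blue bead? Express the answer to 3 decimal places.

Under each hypothesis, the probability of the observed sequence is: P(data | r = 1) = (4/5)(3/4) = 3/5; P(data | r = 3) = (2/5)(1/4) = 1/10; P(data | r = 4) = (1/5)(0/4) = 0.
Multiplying each by its prior: 1/3 · 3/5 = 1/5, 1/3 · 1/10 = 1/30, 1/3 · 0 = 0; these sum to 7/30.
Therefore the posterior P(r = 1 | data) = (1/5) / (7/30) = 6/7.

0.857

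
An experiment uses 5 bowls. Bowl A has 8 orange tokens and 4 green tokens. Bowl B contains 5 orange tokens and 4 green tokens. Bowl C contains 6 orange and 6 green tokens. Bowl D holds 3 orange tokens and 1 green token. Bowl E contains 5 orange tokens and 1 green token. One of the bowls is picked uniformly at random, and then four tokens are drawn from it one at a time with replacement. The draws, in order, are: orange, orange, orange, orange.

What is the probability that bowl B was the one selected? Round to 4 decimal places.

The likelihood of the observed sequence under each hypothesis: P(data | bowl A) = (8/12)(8/12)(8/12)(8/12) = 0.19753; P(data | bowl B) = (5/9)(5/9)(5/9)(5/9) = 0.09526; P(data | bowl C) = (6/12)(6/12)(6/12)(6/12) = 0.0625; P(data | bowl D) = (3/4)(3/4)(3/4)(3/4) = 0.31641; P(data | bowl E) = (5/6)(5/6)(5/6)(5/6) = 0.48225.
Multiplying each by its prior: 1/5 · 0.19753 = 0.039506, 1/5 · 0.09526 = 0.019052, 1/5 · 0.0625 = 0.0125, 1/5 · 0.31641 = 0.063281, 1/5 · 0.48225 = 0.096451; these sum to 0.23079.
Therefore the posterior P(bowl B | data) = (0.019052) / (0.23079) = 0.082551.

0.0826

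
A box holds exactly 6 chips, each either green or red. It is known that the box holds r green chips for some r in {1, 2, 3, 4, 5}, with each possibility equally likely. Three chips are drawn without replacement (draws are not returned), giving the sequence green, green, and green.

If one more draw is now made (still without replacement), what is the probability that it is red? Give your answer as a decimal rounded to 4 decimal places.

Compute the likelihood of the observed sequence for each case: P(data | r = 1) = (1/6)(0/5) = 0; P(data | r = 2) = (2/6)(1/5)(0/4) = 0; P(data | r = 3) = (3/6)(2/5)(1/4) = 1/20; P(data | r = 4) = (4/6)(3/5)(2/4) = 1/5; P(data | r = 5) = (5/6)(4/5)(3/4) = 1/2.
Weighting by the prior gives 1/5 · 0 = 0, 1/5 · 0 = 0, 1/5 · 1/20 = 1/100, 1/5 · 1/5 = 1/25, 1/5 · 1/2 = 1/10; with total 3/20.
The posterior is then P(r = 1 | data) = 0, P(r = 2 | data) = 0, P(r = 3 | data) = 1/15, P(r = 4 | data) = 4/15, P(r = 5 | data) = 2/3.
Averaging over the posterior, P(red next | data) = (1)(1/15) + (2/3)(4/15) + (1/3)(2/3) = 7/15.

0.4667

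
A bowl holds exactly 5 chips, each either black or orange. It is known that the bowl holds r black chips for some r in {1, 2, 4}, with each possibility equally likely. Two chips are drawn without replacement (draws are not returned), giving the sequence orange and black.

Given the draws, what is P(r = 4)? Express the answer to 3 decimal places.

Under each hypothesis, the probability of the observed sequence is: P(data | r = 1) = (4/5)(1/4) = 1/5; P(data | r = 2) = (3/5)(2/4) = 3/10; P(data | r = 4) = (1/5)(4/4) = 1/5.
Multiplying each by its prior: 1/3 · 1/5 = 1/15, 1/3 · 3/10 = 1/10, 1/3 · 1/5 = 1/15; these sum to 7/30.
By Bayes' rule, P(r = 4 | data) = (1/15) / (7/30) = 2/7.

0.286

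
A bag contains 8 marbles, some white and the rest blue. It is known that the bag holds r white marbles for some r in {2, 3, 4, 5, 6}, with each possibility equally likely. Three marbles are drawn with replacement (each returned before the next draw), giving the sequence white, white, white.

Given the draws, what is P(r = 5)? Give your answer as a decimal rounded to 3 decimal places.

Under each hypothesis, the probability of the observed sequence is: P(data | r = 2) = (2/8)(2/8)(2/8) = 0.015625; P(data | r = 3) = (3/8)(3/8)(3/8) = 0.052734; P(data | r = 4) = (4/8)(4/8)(4/8) = 0.125; P(data | r = 5) = (5/8)(5/8)(5/8) = 0.24414; P(data | r = 6) = (6/8)(6/8)(6/8) = 0.42188.
The prior-weighted likelihoods are 1/5 · 0.015625 = 0.003125, 1/5 · 0.052734 = 0.010547, 1/5 · 0.125 = 0.025, 1/5 · 0.24414 = 0.048828, 1/5 · 0.42188 = 0.084375; summing to 0.17188.
Therefore the posterior P(r = 5 | data) = (0.048828) / (0.17188) = 0.28409.

0.284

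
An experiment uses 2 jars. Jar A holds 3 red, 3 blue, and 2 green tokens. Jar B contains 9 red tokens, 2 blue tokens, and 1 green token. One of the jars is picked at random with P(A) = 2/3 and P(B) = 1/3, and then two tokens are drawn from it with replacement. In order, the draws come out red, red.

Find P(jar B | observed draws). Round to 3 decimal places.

Compute the likelihood of the observed sequence for each case: P(data | jar A) = (3/8)(3/8) = 9/64; P(data | jar B) = (9/12)(9/12) = 9/16.
Weighting by the prior gives 2/3 · 9/64 = 3/32, 1/3 · 9/16 = 3/16; with total 9/32.
By Bayes' rule, P(jar B | data) = (3/16) / (9/32) = 2/3.

0.667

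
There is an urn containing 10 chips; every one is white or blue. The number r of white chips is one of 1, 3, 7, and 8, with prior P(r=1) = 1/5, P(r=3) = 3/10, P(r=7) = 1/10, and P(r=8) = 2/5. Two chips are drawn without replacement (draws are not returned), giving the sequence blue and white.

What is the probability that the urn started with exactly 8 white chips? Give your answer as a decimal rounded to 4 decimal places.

Compute the likelihood of the observed sequence for each case: P(data | r = 1) = (9/10)(1/9) = 1/10; P(data | r = 3) = (7/10)(3/9) = 7/30; P(data | r = 7) = (3/10)(7/9) = 7/30; P(data | r = 8) = (2/10)(8/9) = 8/45.
The prior-weighted likelihoods are 1/5 · 1/10 = 1/50, 3/10 · 7/30 = 7/100, 1/10 · 7/30 = 7/300, 2/5 · 8/45 = 16/225; with total 83/450.
So P(r = 8 | data) = (16/225) / (83/450) = 32/83.

0.3855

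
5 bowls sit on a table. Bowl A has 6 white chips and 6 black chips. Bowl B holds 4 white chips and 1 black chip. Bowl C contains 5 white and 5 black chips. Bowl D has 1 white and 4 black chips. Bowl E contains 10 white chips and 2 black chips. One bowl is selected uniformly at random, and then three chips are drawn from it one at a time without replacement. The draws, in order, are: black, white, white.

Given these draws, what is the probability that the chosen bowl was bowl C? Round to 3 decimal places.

Under each hypothesis, the probability of the observed sequence is: P(data | bowl A) = (6/12)(6/11)(5/10) = 0.13636; P(data | bowl B) = (1/5)(4/4)(3/3) = 0.2; P(data | bowl C) = (5/10)(5/9)(4/8) = 0.13889; P(data | bowl D) = (4/5)(1/4)(0/3) = 0; P(data | bowl E) = (2/12)(10/11)(9/10) = 0.13636.
Multiplying each by its prior: 1/5 · 0.13636 = 0.027273, 1/5 · 0.2 = 0.04, 1/5 · 0.13889 = 0.027778, 1/5 · 0 = 0, 1/5 · 0.13636 = 0.027273; with total 0.12232.
By Bayes' rule, P(bowl C | data) = (0.027778) / (0.12232) = 0.22709.

0.227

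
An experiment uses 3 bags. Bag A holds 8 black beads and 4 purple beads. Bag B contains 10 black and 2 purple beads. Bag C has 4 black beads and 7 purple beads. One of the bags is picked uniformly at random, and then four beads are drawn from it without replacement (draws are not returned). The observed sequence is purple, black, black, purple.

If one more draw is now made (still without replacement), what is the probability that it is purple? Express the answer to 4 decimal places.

0.4403

For each hypothesis, P(data | H) works out to: P(data | bag A) = (4/12)(8/11)(7/10)(3/9) = 0.056566; P(data | bag B) = (2/12)(10/11)(9/10)(1/9) = 0.015152; P(data | bag C) = (7/11)(4/10)(3/9)(6/8) = 0.063636.
The prior-weighted likelihoods are 1/3 · 0.056566 = 0.018855, 1/3 · 0.015152 = 0.0050505, 1/3 · 0.063636 = 0.021212; summing to 0.045118.
Normalising, the posterior is P(bag A | data) = 0.41791, P(bag B | data) = 0.11194, P(bag C | data) = 0.47015.
So P(purple next | data) = Σ P(purple next | H) P(H | data) = (1/4)(0.41791) + (0)(0.11194) + (5/7)(0.47015) = 0.4403.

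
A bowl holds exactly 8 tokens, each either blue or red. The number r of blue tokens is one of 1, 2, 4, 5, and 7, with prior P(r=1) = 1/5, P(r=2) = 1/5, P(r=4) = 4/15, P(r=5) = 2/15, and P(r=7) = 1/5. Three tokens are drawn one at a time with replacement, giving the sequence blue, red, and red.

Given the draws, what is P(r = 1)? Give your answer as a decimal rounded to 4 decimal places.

Compute the likelihood of the observed sequence for each case: P(data | r = 1) = (1/8)(7/8)(7/8) = 0.095703; P(data | r = 2) = (2/8)(6/8)(6/8) = 0.14062; P(data | r = 4) = (4/8)(4/8)(4/8) = 0.125; P(data | r = 5) = (5/8)(3/8)(3/8) = 0.087891; P(data | r = 7) = (7/8)(1/8)(1/8) = 0.013672.
The prior-weighted likelihoods are 1/5 · 0.095703 = 0.019141, 1/5 · 0.14062 = 0.028125, 4/15 · 0.125 = 0.033333, 2/15 · 0.087891 = 0.011719, 1/5 · 0.013672 = 0.0027344; summing to 0.095052.
Hence P(r = 1 | data) = (0.019141) / (0.095052) = 0.20137.

0.2014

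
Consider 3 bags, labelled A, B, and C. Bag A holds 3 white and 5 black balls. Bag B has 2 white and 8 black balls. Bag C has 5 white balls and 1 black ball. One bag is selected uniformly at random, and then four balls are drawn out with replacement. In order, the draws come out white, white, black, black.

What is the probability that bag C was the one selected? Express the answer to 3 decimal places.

0.193

Under each hypothesis, the probability of the observed sequence is: P(data | bag A) = (3/8)(3/8)(5/8)(5/8) = 0.054932; P(data | bag B) = (2/10)(2/10)(8/10)(8/10) = 0.0256; P(data | bag C) = (5/6)(5/6)(1/6)(1/6) = 0.01929.
Weighting by the prior gives 1/3 · 0.054932 = 0.018311, 1/3 · 0.0256 = 0.0085333, 1/3 · 0.01929 = 0.00643; these sum to 0.033274.
Hence P(bag C | data) = (0.00643) / (0.033274) = 0.19325.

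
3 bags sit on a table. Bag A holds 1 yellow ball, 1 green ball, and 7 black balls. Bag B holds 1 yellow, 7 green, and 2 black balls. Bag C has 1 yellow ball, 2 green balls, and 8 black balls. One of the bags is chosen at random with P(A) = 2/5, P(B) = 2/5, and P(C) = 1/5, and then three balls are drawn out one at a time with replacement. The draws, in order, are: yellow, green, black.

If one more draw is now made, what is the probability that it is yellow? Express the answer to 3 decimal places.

The likelihood of the observed sequence under each hypothesis: P(data | bag A) = (1/9)(1/9)(7/9) = 0.0096022; P(data | bag B) = (1/10)(7/10)(2/10) = 0.014; P(data | bag C) = (1/11)(2/11)(8/11) = 0.012021.
The prior-weighted likelihoods are 2/5 · 0.0096022 = 0.0038409, 2/5 · 0.014 = 0.0056, 1/5 · 0.012021 = 0.0024042; summing to 0.011845.
Normalising, the posterior is P(bag A | data) = 0.32426, P(bag B | data) = 0.47277, P(bag C | data) = 0.20297.
So P(yellow next | data) = Σ P(yellow next | H) P(H | data) = (1/9)(0.32426) + (1/10)(0.47277) + (1/11)(0.20297) = 0.10176.

0.102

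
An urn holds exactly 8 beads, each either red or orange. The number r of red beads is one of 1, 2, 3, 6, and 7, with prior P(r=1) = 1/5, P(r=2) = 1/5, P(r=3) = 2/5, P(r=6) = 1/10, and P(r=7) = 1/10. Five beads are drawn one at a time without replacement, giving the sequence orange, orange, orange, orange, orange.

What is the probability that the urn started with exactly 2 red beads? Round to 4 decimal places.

The likelihood of the observed sequence under each hypothesis: P(data | r = 1) = (7/8)(6/7)(5/6)(4/5)(3/4) = 3/8; P(data | r = 2) = (6/8)(5/7)(4/6)(3/5)(2/4) = 3/28; P(data | r = 3) = (5/8)(4/7)(3/6)(2/5)(1/4) = 1/56; P(data | r = 6) = (2/8)(1/7)(0/6) = 0; P(data | r = 7) = (1/8)(0/7) = 0.
Weighting by the prior gives 1/5 · 3/8 = 3/40, 1/5 · 3/28 = 3/140, 2/5 · 1/56 = 1/140, 1/10 · 0 = 0, 1/10 · 0 = 0; these sum to 29/280.
By Bayes' rule, P(r = 2 | data) = (3/140) / (29/280) = 6/29.

0.2069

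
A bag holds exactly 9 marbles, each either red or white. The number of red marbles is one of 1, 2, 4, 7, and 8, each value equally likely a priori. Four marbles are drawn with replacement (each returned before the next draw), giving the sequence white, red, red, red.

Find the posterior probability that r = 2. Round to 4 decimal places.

0.0354

Compute the likelihood of the observed sequence for each case: P(data | r = 1) = (8/9)(1/9)(1/9)(1/9) = 0.0012193; P(data | r = 2) = (7/9)(2/9)(2/9)(2/9) = 0.0085353; P(data | r = 4) = (5/9)(4/9)(4/9)(4/9) = 0.048773; P(data | r = 7) = (2/9)(7/9)(7/9)(7/9) = 0.10456; P(data | r = 8) = (1/9)(8/9)(8/9)(8/9) = 0.078037.
The prior-weighted likelihoods are 1/5 · 0.0012193 = 0.00024387, 1/5 · 0.0085353 = 0.0017071, 1/5 · 0.048773 = 0.0097546, 1/5 · 0.10456 = 0.020911, 1/5 · 0.078037 = 0.015607; with total 0.048224.
Therefore the posterior P(r = 2 | data) = (0.0017071) / (0.048224) = 0.035398.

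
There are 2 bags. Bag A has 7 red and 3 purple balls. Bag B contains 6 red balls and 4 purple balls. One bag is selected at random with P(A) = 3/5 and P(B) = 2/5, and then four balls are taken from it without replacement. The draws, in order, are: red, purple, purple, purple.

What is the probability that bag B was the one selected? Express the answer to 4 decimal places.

For each hypothesis, P(data | H) works out to: P(data | bag A) = (7/10)(3/9)(2/8)(1/7) = 0.0083333; P(data | bag B) = (6/10)(4/9)(3/8)(2/7) = 0.028571.
Multiplying each by its prior: 3/5 · 0.0083333 = 0.005, 2/5 · 0.028571 = 0.011429; with total 0.016429.
So P(bag B | data) = (0.011429) / (0.016429) = 0.69565.

0.6957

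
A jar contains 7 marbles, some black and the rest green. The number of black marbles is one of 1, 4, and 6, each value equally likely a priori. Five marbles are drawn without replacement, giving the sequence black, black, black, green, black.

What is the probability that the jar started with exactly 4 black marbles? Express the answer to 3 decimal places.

0.167

The likelihood of the observed sequence under each hypothesis: P(data | r = 1) = (1/7)(0/6) = 0; P(data | r = 4) = (4/7)(3/6)(2/5)(3/4)(1/3) = 1/35; P(data | r = 6) = (6/7)(5/6)(4/5)(1/4)(3/3) = 1/7.
The prior-weighted likelihoods are 1/3 · 0 = 0, 1/3 · 1/35 = 1/105, 1/3 · 1/7 = 1/21; summing to 2/35.
So P(r = 4 | data) = (1/105) / (2/35) = 1/6.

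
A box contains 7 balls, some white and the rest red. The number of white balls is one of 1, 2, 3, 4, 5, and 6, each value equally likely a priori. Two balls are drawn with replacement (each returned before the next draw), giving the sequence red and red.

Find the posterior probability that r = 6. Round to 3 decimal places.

The likelihood of the observed sequence under each hypothesis: P(data | r = 1) = (6/7)(6/7) = 36/49; P(data | r = 2) = (5/7)(5/7) = 25/49; P(data | r = 3) = (4/7)(4/7) = 16/49; P(data | r = 4) = (3/7)(3/7) = 9/49; P(data | r = 5) = (2/7)(2/7) = 4/49; P(data | r = 6) = (1/7)(1/7) = 1/49.
Weighting by the prior gives 1/6 · 36/49 = 6/49, 1/6 · 25/49 = 25/294, 1/6 · 16/49 = 8/147, 1/6 · 9/49 = 3/98, 1/6 · 4/49 = 2/147, 1/6 · 1/49 = 1/294; with total 13/42.
Therefore the posterior P(r = 6 | data) = (1/294) / (13/42) = 1/91.

0.011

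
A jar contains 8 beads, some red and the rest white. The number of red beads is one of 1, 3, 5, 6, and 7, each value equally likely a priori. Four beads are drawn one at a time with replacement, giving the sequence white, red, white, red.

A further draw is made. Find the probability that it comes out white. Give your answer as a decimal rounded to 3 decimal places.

0.448

The likelihood of the observed sequence under each hypothesis: P(data | r = 1) = (7/8)(1/8)(7/8)(1/8) = 0.011963; P(data | r = 3) = (5/8)(3/8)(5/8)(3/8) = 0.054932; P(data | r = 5) = (3/8)(5/8)(3/8)(5/8) = 0.054932; P(data | r = 6) = (2/8)(6/8)(2/8)(6/8) = 0.035156; P(data | r = 7) = (1/8)(7/8)(1/8)(7/8) = 0.011963.
Weighting by the prior gives 1/5 · 0.011963 = 0.0023926, 1/5 · 0.054932 = 0.010986, 1/5 · 0.054932 = 0.010986, 1/5 · 0.035156 = 0.0070313, 1/5 · 0.011963 = 0.0023926; these sum to 0.033789.
The posterior is then P(r = 1 | data) = 0.070809, P(r = 3 | data) = 0.32514, P(r = 5 | data) = 0.32514, P(r = 6 | data) = 0.20809, P(r = 7 | data) = 0.070809.
So P(white next | data) = Σ P(white next | H) P(H | data) = (7/8)(0.070809) + (5/8)(0.32514) + (3/8)(0.32514) + (1/4)(0.20809) + (1/8)(0.070809) = 0.44798.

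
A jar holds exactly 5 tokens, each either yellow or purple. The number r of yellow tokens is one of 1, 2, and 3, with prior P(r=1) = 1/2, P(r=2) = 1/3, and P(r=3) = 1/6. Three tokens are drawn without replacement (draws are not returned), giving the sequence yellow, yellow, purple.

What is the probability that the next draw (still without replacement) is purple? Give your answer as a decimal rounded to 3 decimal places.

Compute the likelihood of the observed sequence for each case: P(data | r = 1) = (1/5)(0/4) = 0; P(data | r = 2) = (2/5)(1/4)(3/3) = 1/10; P(data | r = 3) = (3/5)(2/4)(2/3) = 1/5.
Multiplying each by its prior: 1/2 · 0 = 0, 1/3 · 1/10 = 1/30, 1/6 · 1/5 = 1/30; summing to 1/15.
The posterior is then P(r = 1 | data) = 0, P(r = 2 | data) = 1/2, P(r = 3 | data) = 1/2.
So P(purple next | data) = Σ P(purple next | H) P(H | data) = (1)(1/2) + (1/2)(1/2) = 3/4.

0.750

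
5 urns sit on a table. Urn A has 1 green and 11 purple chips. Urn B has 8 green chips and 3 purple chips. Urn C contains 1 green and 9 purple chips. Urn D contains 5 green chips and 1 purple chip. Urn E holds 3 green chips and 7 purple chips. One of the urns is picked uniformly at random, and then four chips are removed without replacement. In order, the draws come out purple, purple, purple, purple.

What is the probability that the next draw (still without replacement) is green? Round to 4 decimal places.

0.1860

Under each hypothesis, the probability of the observed sequence is: P(data | urn A) = (11/12)(10/11)(9/10)(8/9) = 2/3; P(data | urn B) = (3/11)(2/10)(1/9)(0/8) = 0; P(data | urn C) = (9/10)(8/9)(7/8)(6/7) = 3/5; P(data | urn D) = (1/6)(0/5) = 0; P(data | urn E) = (7/10)(6/9)(5/8)(4/7) = 1/6.
Multiplying each by its prior: 1/5 · 2/3 = 2/15, 1/5 · 0 = 0, 1/5 · 3/5 = 3/25, 1/5 · 0 = 0, 1/5 · 1/6 = 1/30; these sum to 43/150.
Normalising, the posterior is P(urn A | data) = 20/43, P(urn B | data) = 0, P(urn C | data) = 18/43, P(urn D | data) = 0, P(urn E | data) = 5/43.
The predictive probability is P(green next | data) = (1/8)(20/43) + (1/6)(18/43) + (1/2)(5/43) = 8/43.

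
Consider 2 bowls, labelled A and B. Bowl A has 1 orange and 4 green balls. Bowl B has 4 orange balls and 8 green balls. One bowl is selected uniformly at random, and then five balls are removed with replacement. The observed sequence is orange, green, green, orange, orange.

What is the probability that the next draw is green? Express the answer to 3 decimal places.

Compute the likelihood of the observed sequence for each case: P(data | bowl A) = (1/5)(4/5)(4/5)(1/5)(1/5) = 0.00512; P(data | bowl B) = (4/12)(8/12)(8/12)(4/12)(4/12) = 0.016461.
Weighting by the prior gives 1/2 · 0.00512 = 0.00256, 1/2 · 0.016461 = 0.0082305; summing to 0.01079.
Normalising, the posterior is P(bowl A | data) = 0.23725, P(bowl B | data) = 0.76275.
Averaging over the posterior, P(green next | data) = (4/5)(0.23725) + (2/3)(0.76275) = 0.6983.

0.698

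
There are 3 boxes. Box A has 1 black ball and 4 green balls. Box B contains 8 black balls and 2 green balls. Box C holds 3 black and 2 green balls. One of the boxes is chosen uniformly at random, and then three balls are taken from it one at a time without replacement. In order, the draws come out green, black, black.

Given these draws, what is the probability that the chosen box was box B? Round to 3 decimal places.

0.438

For each hypothesis, P(data | H) works out to: P(data | box A) = (4/5)(1/4)(0/3) = 0; P(data | box B) = (2/10)(8/9)(7/8) = 7/45; P(data | box C) = (2/5)(3/4)(2/3) = 1/5.
Multiplying each by its prior: 1/3 · 0 = 0, 1/3 · 7/45 = 7/135, 1/3 · 1/5 = 1/15; with total 16/135.
So P(box B | data) = (7/135) / (16/135) = 7/16.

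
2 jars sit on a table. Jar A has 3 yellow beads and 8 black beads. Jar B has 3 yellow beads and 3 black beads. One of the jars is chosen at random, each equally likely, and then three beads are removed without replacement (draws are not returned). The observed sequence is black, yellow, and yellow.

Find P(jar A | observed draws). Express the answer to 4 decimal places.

Compute the likelihood of the observed sequence for each case: P(data | jar A) = (8/11)(3/10)(2/9) = 0.048485; P(data | jar B) = (3/6)(3/5)(2/4) = 0.15.
Weighting by the prior gives 1/2 · 0.048485 = 0.024242, 1/2 · 0.15 = 0.075; these sum to 0.099242.
Hence P(jar A | data) = (0.024242) / (0.099242) = 0.24427.

0.2443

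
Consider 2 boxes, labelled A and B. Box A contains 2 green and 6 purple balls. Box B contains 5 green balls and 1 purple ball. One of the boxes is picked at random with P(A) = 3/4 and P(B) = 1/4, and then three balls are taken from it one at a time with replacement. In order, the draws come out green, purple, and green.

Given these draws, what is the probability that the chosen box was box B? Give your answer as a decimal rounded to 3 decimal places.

Compute the likelihood of the observed sequence for each case: P(data | box A) = (2/8)(6/8)(2/8) = 0.046875; P(data | box B) = (5/6)(1/6)(5/6) = 0.11574.
Multiplying each by its prior: 3/4 · 0.046875 = 0.035156, 1/4 · 0.11574 = 0.028935; with total 0.064091.
Hence P(box B | data) = (0.028935) / (0.064091) = 0.45147.

0.451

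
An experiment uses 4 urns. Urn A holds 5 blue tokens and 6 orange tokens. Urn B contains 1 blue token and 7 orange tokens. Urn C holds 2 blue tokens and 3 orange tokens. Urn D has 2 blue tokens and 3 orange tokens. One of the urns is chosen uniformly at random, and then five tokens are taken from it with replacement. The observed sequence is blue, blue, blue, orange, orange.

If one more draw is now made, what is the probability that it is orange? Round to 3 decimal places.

0.585

The likelihood of the observed sequence under each hypothesis: P(data | urn A) = (5/11)(5/11)(5/11)(6/11)(6/11) = 0.027941; P(data | urn B) = (1/8)(1/8)(1/8)(7/8)(7/8) = 0.0014954; P(data | urn C) = (2/5)(2/5)(2/5)(3/5)(3/5) = 0.02304; P(data | urn D) = (2/5)(2/5)(2/5)(3/5)(3/5) = 0.02304.
The prior-weighted likelihoods are 1/4 · 0.027941 = 0.0069854, 1/4 · 0.0014954 = 0.00037384, 1/4 · 0.02304 = 0.00576, 1/4 · 0.02304 = 0.00576; these sum to 0.018879.
The posterior is then P(urn A | data) = 0.37, P(urn B | data) = 0.019802, P(urn C | data) = 0.3051, P(urn D | data) = 0.3051.
Averaging over the posterior, P(orange next | data) = (6/11)(0.37) + (7/8)(0.019802) + (3/5)(0.3051) + (3/5)(0.3051) = 0.58526.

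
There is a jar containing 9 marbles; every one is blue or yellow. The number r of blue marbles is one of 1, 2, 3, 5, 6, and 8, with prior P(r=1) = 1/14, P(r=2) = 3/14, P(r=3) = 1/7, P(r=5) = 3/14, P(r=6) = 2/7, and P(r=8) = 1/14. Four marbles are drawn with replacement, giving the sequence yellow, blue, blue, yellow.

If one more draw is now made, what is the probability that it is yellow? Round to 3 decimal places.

Compute the likelihood of the observed sequence for each case: P(data | r = 1) = (8/9)(1/9)(1/9)(8/9) = 0.0097546; P(data | r = 2) = (7/9)(2/9)(2/9)(7/9) = 0.029873; P(data | r = 3) = (6/9)(3/9)(3/9)(6/9) = 0.049383; P(data | r = 5) = (4/9)(5/9)(5/9)(4/9) = 0.060966; P(data | r = 6) = (3/9)(6/9)(6/9)(3/9) = 0.049383; P(data | r = 8) = (1/9)(8/9)(8/9)(1/9) = 0.0097546.
Multiplying each by its prior: 1/14 · 0.0097546 = 0.00069676, 3/14 · 0.029873 = 0.0064015, 1/7 · 0.049383 = 0.0070547, 3/14 · 0.060966 = 0.013064, 2/7 · 0.049383 = 0.014109, 1/14 · 0.0097546 = 0.00069676; with total 0.042023.
Normalising, the posterior is P(r = 1 | data) = 0.01658, P(r = 2 | data) = 0.15233, P(r = 3 | data) = 0.16788, P(r = 5 | data) = 0.31088, P(r = 6 | data) = 0.33575, P(r = 8 | data) = 0.01658.
Averaging over the posterior, P(yellow next | data) = (8/9)(0.01658) + (7/9)(0.15233) + (2/3)(0.16788) + (4/9)(0.31088) + (1/3)(0.33575) + (1/9)(0.01658) = 0.49706.

0.497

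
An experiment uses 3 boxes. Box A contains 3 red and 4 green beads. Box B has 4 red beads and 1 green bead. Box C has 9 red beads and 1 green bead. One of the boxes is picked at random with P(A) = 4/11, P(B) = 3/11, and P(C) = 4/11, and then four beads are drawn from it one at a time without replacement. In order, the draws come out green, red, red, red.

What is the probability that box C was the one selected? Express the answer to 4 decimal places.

Compute the likelihood of the observed sequence for each case: P(data | box A) = (4/7)(3/6)(2/5)(1/4) = 1/35; P(data | box B) = (1/5)(4/4)(3/3)(2/2) = 1/5; P(data | box C) = (1/10)(9/9)(8/8)(7/7) = 1/10.
The prior-weighted likelihoods are 4/11 · 1/35 = 4/385, 3/11 · 1/5 = 3/55, 4/11 · 1/10 = 2/55; these sum to 39/385.
So P(box C | data) = (2/55) / (39/385) = 14/39.

0.3590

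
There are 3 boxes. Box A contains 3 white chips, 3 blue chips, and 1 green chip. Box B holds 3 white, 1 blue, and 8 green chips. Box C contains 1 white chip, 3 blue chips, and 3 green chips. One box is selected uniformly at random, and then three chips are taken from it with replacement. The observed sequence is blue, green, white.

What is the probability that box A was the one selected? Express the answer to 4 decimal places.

The likelihood of the observed sequence under each hypothesis: P(data | box A) = (3/7)(1/7)(3/7) = 0.026239; P(data | box B) = (1/12)(8/12)(3/12) = 0.013889; P(data | box C) = (3/7)(3/7)(1/7) = 0.026239.
Multiplying each by its prior: 1/3 · 0.026239 = 0.0087464, 1/3 · 0.013889 = 0.0046296, 1/3 · 0.026239 = 0.0087464; summing to 0.022122.
Hence P(box A | data) = (0.0087464) / (0.022122) = 0.39536.

0.3954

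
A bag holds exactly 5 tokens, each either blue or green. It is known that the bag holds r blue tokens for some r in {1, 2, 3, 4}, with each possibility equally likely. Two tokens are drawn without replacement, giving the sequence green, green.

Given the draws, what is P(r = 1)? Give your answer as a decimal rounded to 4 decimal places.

Under each hypothesis, the probability of the observed sequence is: P(data | r = 1) = (4/5)(3/4) = 3/5; P(data | r = 2) = (3/5)(2/4) = 3/10; P(data | r = 3) = (2/5)(1/4) = 1/10; P(data | r = 4) = (1/5)(0/4) = 0.
Multiplying each by its prior: 1/4 · 3/5 = 3/20, 1/4 · 3/10 = 3/40, 1/4 · 1/10 = 1/40, 1/4 · 0 = 0; summing to 1/4.
By Bayes' rule, P(r = 1 | data) = (3/20) / (1/4) = 3/5.

0.6000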